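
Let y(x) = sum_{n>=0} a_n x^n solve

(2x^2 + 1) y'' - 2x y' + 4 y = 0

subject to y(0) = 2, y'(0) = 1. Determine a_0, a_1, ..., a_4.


Ansatz: y(x) = sum_{n>=0} a_n x^n, so y'(x) = sum_{n>=1} n a_n x^(n-1) and y''(x) = sum_{n>=2} n(n-1) a_n x^(n-2).
Substitute into P(x) y'' + Q(x) y' + R(x) y = 0 with P(x) = 2x^2 + 1, Q(x) = -2x, R(x) = 4, and match powers of x.
Initial conditions: a_0 = 2, a_1 = 1.
Setting the coefficient of each power of x to zero and solving order by order (substituting the coefficients already found):
  x^0: 2 a_2 + 4 a_0 = 0  ->  2 a_2 = -4 a_0 = -8  ->  a_2 = -4
  x^1: 6 a_3 + 2 a_1 = 0  ->  6 a_3 = -2 a_1 = -2  ->  a_3 = -1/3
  x^2: 12 a_4 + 4 a_2 = 0  ->  12 a_4 = -4 a_2 = 16  ->  a_4 = 4/3
Truncated series: y(x) = 2 + x - 4 x^2 - (1/3) x^3 + (4/3) x^4 + O(x^5).

a_0 = 2; a_1 = 1; a_2 = -4; a_3 = -1/3; a_4 = 4/3


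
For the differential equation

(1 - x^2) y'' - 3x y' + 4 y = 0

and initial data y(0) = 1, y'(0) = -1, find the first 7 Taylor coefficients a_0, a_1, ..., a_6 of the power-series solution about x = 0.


Ansatz: y(x) = sum_{n>=0} a_n x^n, so y'(x) = sum_{n>=1} n a_n x^(n-1) and y''(x) = sum_{n>=2} n(n-1) a_n x^(n-2).
Substitute into P(x) y'' + Q(x) y' + R(x) y = 0 with P(x) = 1 - x^2, Q(x) = -3x, R(x) = 4, and match powers of x.
Initial conditions: a_0 = 1, a_1 = -1.
Setting the coefficient of each power of x to zero and solving order by order (substituting the coefficients already found):
  x^0: 2 a_2 + 4 a_0 = 0  ->  2 a_2 = -4 a_0 = -4  ->  a_2 = -2
  x^1: 6 a_3 + a_1 = 0  ->  6 a_3 = -a_1 = 1  ->  a_3 = 1/6
  x^2: 12 a_4 - 4 a_2 = 0  ->  12 a_4 = 4 a_2 = -8  ->  a_4 = -2/3
  x^3: 20 a_5 - 11 a_3 = 0  ->  20 a_5 = 11 a_3 = 11/6  ->  a_5 = 11/120
  x^4: 30 a_6 - 20 a_4 = 0  ->  30 a_6 = 20 a_4 = -40/3  ->  a_6 = -4/9
Truncated series: y(x) = 1 - x - 2 x^2 + (1/6) x^3 - (2/3) x^4 + (11/120) x^5 - (4/9) x^6 + O(x^7).

a_0 = 1; a_1 = -1; a_2 = -2; a_3 = 1/6; a_4 = -2/3; a_5 = 11/120; a_6 = -4/9


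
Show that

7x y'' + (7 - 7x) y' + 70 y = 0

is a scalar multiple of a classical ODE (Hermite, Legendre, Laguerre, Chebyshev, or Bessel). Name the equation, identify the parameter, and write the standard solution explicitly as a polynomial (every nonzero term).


All three coefficients share the factor 7; dividing through by 7 gives  x y'' + (1 - x) y' + 10 y = 0.
This matches the Laguerre equation x y'' + (1 - x) y' + n y = 0 with n = 10; the polynomial solution is L_10(x).
With y = sum_k a_k x^k, matching x^k gives (k+1)k a_{k+1} + (k+1) a_{k+1} - k a_k + n a_k = 0, i.e. (k+1)^2 a_{k+1} = (k - n) a_k = (k - 10) a_k. The right side vanishes at k = 10, so the series terminates at degree 10.
Standard normalization L_n(0) = 1 gives a_0 = 1. Work upward with a_{k+1} = (k - 10) a_k / (k+1)^2:
  a_1 = (0 - 10)(1) / 1^2 = -10/1 = -10
  a_2 = (1 - 10)(-10) / 2^2 = 90/4 = 45/2
  a_3 = (2 - 10)(45/2) / 3^2 = -180/9 = -20
  a_4 = (3 - 10)(-20) / 4^2 = 140/16 = 35/4
  a_5 = (4 - 10)(35/4) / 5^2 = (-105/2)/25 = -21/10
  a_6 = (5 - 10)(-21/10) / 6^2 = (21/2)/36 = 7/24
  a_7 = (6 - 10)(7/24) / 7^2 = (-7/6)/49 = -1/42
  a_8 = (7 - 10)(-1/42) / 8^2 = (1/14)/64 = 1/896
  a_9 = (8 - 10)(1/896) / 9^2 = (-1/448)/81 = -1/36288
  a_10 = (9 - 10)(-1/36288) / 10^2 = (1/36288)/100 = 1/3628800
Hence L_10(x) = x^10/3628800 - x^9/36288 + x^8/896 - x^7/42 + 7 x^6/24 - 21 x^5/10 + 35 x^4/4 - 20 x^3 + 45 x^2/2 - 10 x + 1.

L_10(x); series = x^10/3628800 - x^9/36288 + x^8/896 - x^7/42 + 7 x^6/24 - 21 x^5/10 + 35 x^4/4 - 20 x^3 + 45 x^2/2 - 10 x + 1


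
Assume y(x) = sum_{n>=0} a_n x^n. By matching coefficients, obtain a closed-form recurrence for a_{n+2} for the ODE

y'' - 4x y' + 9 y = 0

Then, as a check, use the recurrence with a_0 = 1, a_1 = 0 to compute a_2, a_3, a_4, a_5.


Substitute y = sum_n a_n x^n.
y''(x) has coefficient (n+2)(n+1) a_{n+2} at x^n;
-4 x y'(x) has coefficient -4 n a_n at x^n (shift);
9 y(x) has coefficient 9 a_n at x^n.
Matching x^n: (n+2)(n+1) a_{n+2} + (-4n + 9) a_n = 0.
Thus a_{n+2} = (4n - 9) / ((n+1)(n+2)) * a_n.

Check with a_0 = 1, a_1 = 0 (apply the recurrence for n = 0, 1, 2, 3): a_0 = 1, a_1 = 0, a_2 = -9/2, a_3 = 0, a_4 = 3/8, a_5 = 0.

a_(n+2) = (4n - 9) / ((n+1)(n+2)) * a_n; check: a_0 = 1, a_1 = 0, a_2 = -9/2, a_3 = 0, a_4 = 3/8, a_5 = 0


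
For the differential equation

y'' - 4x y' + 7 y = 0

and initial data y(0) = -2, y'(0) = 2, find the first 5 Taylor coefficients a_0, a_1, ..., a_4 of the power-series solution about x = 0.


Ansatz: y(x) = sum_{n>=0} a_n x^n, so y'(x) = sum_{n>=1} n a_n x^(n-1) and y''(x) = sum_{n>=2} n(n-1) a_n x^(n-2).
Substitute into P(x) y'' + Q(x) y' + R(x) y = 0 with P(x) = 1, Q(x) = -4x, R(x) = 7, and match powers of x.
Initial conditions: a_0 = -2, a_1 = 2.
Setting the coefficient of each power of x to zero and solving order by order (substituting the coefficients already found):
  x^0: 2 a_2 + 7 a_0 = 0  ->  2 a_2 = -7 a_0 = 14  ->  a_2 = 7
  x^1: 6 a_3 + 3 a_1 = 0  ->  6 a_3 = -3 a_1 = -6  ->  a_3 = -1
  x^2: 12 a_4 - a_2 = 0  ->  12 a_4 = a_2 = 7  ->  a_4 = 7/12
Truncated series: y(x) = -2 + 2 x + 7 x^2 - x^3 + (7/12) x^4 + O(x^5).

a_0 = -2; a_1 = 2; a_2 = 7; a_3 = -1; a_4 = 7/12


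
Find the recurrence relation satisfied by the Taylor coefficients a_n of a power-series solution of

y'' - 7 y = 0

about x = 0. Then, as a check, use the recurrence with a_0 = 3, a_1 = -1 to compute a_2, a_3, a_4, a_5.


Substitute y = sum_n a_n x^n into y'' + (const) y = 0.
y''(x) = sum_{n>=0} (n+2)(n+1) a_{n+2} x^n.
The ODE becomes sum_n [(n+2)(n+1) a_{n+2} - 7 a_n] x^n = 0.
Setting each coefficient to zero gives the recurrence:
  (n+2)(n+1) a_{n+2} - 7 a_n = 0,
  a_{n+2} = 7 / ((n+1)(n+2)) a_n.

Check with a_0 = 3, a_1 = -1 (apply the recurrence for n = 0, 1, 2, 3): a_0 = 3, a_1 = -1, a_2 = 21/2, a_3 = -7/6, a_4 = 49/8, a_5 = -49/120.

a_{n+2} = 7/((n+1)(n+2)) * a_n; check: a_0 = 3, a_1 = -1, a_2 = 21/2, a_3 = -7/6, a_4 = 49/8, a_5 = -49/120


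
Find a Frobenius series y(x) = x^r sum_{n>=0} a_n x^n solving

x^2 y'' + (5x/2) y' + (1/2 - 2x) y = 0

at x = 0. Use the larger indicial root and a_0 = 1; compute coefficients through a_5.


Write in Frobenius form y'' + (p(x)/x) y' + (q(x)/x^2) y = 0:
  p(x) = 5/2,  q(x) = 1/2 - 2x.
Indicial equation: r(r-1) + (5/2) r + (1/2) = 0 -> roots r_1 = -1/2, r_2 = -1.
Take r = r_1 = -1/2. Let y(x) = x^r sum_{n>=0} a_n x^n with a_0 = 1.
Substitute y = x^r sum a_n x^n and match x^{r+n}. The recurrence is
  D(n) a_n - 2 a_{n-1} = 0,  where D(n) = (r+n)(r+n-1) + (5/2)(r+n) + (1/2).
  a_n = 2 / D(n) * a_{n-1}.
Since the indicial polynomial factors as (r - r_1)(r - r_2), D(n) = (r_1 + n - r_1)(r_1 + n - r_2) = n(n + 1/2).
Evaluating step by step (a_0 = 1):
  n = 1: D(1) = 1(1 + 1/2) = 3/2; numerator = 2(1) = 2; a_1 = (2)/(3/2) = 4/3
  n = 2: D(2) = 2(2 + 1/2) = 5; numerator = 2(4/3) = 8/3; a_2 = (8/3)/(5) = 8/15
  n = 3: D(3) = 3(3 + 1/2) = 21/2; numerator = 2(8/15) = 16/15; a_3 = (16/15)/(21/2) = 32/315
  n = 4: D(4) = 4(4 + 1/2) = 18; numerator = 2(32/315) = 64/315; a_4 = (64/315)/(18) = 32/2835
  n = 5: D(5) = 5(5 + 1/2) = 55/2; numerator = 2(32/2835) = 64/2835; a_5 = (64/2835)/(55/2) = 128/155925

r = -1/2; a_0 = 1; a_1 = 4/3; a_2 = 8/15; a_3 = 32/315; a_4 = 32/2835; a_5 = 128/155925


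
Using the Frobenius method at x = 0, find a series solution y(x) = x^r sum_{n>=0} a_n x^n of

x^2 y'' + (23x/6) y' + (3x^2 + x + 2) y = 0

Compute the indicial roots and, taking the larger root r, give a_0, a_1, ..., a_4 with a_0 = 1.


Write in Frobenius form y'' + (p(x)/x) y' + (q(x)/x^2) y = 0:
  p(x) = 23/6,  q(x) = 3x^2 + x + 2.
Indicial equation: r(r-1) + (23/6) r + (2) = 0 -> roots r_1 = -4/3, r_2 = -3/2.
Take r = r_1 = -4/3. Let y(x) = x^r sum_{n>=0} a_n x^n with a_0 = 1.
Substitute y = x^r sum a_n x^n and match x^{r+n}. The recurrence is
  D(n) a_n + 1 a_{n-1} + 3 a_{n-2} = 0,  where D(n) = (r+n)(r+n-1) + (23/6)(r+n) + (2).
  a_n = [-1 a_{n-1} - 3 a_{n-2}] / D(n).
Since the indicial polynomial factors as (r - r_1)(r - r_2), D(n) = (r_1 + n - r_1)(r_1 + n - r_2) = n(n + 1/6).
Evaluating step by step (a_0 = 1):
  n = 1: D(1) = 1(1 + 1/6) = 7/6; numerator = -1(1) = -1; a_1 = (-1)/(7/6) = -6/7
  n = 2: D(2) = 2(2 + 1/6) = 13/3; numerator = -1(-6/7) - 3(1) = -15/7; a_2 = (-15/7)/(13/3) = -45/91
  n = 3: D(3) = 3(3 + 1/6) = 19/2; numerator = -1(-45/91) - 3(-6/7) = 279/91; a_3 = (279/91)/(19/2) = 558/1729
  n = 4: D(4) = 4(4 + 1/6) = 50/3; numerator = -1(558/1729) - 3(-45/91) = 2007/1729; a_4 = (2007/1729)/(50/3) = 6021/86450

r = -4/3; a_0 = 1; a_1 = -6/7; a_2 = -45/91; a_3 = 558/1729; a_4 = 6021/86450


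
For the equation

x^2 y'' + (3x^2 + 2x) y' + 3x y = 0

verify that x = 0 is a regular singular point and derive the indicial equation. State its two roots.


Divide by x^2 to reach normal form y'' + P_1(x) y' + P_2(x) y = 0 with P_1(x) = 3 + 2/x and P_2(x) = 3/x.
x = 0 is a singular point because the y'-coefficient 3 + 2/x has a pole at x = 0 and the y-coefficient 3/x has a pole at x = 0.
It is a regular singular point because x P_1(x) = p(x) = 3x + 2 and x^2 P_2(x) = q(x) = 3x are polynomials, hence analytic at x = 0.
p(0) = 2,  q(0) = 0.
Indicial equation: r(r-1) + p(0) r + q(0) = 0, i.e. r^2 + (p(0) - 1) r + q(0) = 0, i.e. r^2 + 1 r = 0.
Discriminant: (1)^2 - 4(0) = 1, so r = (-1 ± 1)/2.
Solving: r_1 = 0, r_2 = -1.

indicial: r^2 + 1 r = 0; roots r_1 = 0, r_2 = -1


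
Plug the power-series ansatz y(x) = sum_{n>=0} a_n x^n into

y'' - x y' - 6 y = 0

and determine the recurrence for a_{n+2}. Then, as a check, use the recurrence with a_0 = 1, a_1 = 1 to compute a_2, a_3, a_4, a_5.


Substitute y = sum_n a_n x^n.
y''(x) has coefficient (n+2)(n+1) a_{n+2} at x^n;
-x y'(x) has coefficient -n a_n at x^n (shift);
-6 y(x) has coefficient -6 a_n at x^n.
Matching x^n: (n+2)(n+1) a_{n+2} + (-n - 6) a_n = 0.
Thus a_{n+2} = (n + 6) / ((n+1)(n+2)) * a_n.

Check with a_0 = 1, a_1 = 1 (apply the recurrence for n = 0, 1, 2, 3): a_0 = 1, a_1 = 1, a_2 = 3, a_3 = 7/6, a_4 = 2, a_5 = 21/40.

a_(n+2) = (n + 6) / ((n+1)(n+2)) * a_n; check: a_0 = 1, a_1 = 1, a_2 = 3, a_3 = 7/6, a_4 = 2, a_5 = 21/40


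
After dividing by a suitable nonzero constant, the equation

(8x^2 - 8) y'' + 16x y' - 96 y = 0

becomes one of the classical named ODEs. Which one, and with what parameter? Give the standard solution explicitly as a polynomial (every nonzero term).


All three coefficients share the factor -8; dividing through by -8 gives  (1 - x^2) y'' - 2x y' + 12 y = 0.
This matches the Legendre equation (1 - x^2) y'' - 2x y' + n(n+1) y = 0 (note the -2x y' term) with n(n+1) = 12, so n = 3; the polynomial solution is P_3(x).
With y = sum_k a_k x^k, matching x^k gives (k+2)(k+1) a_{k+2} = [k(k+1) - n(n+1)] a_k = (k - 3)(k + 4) a_k. The right side vanishes at k = 3, so the series with the parity of 3 terminates at degree 3.
Standard normalization (P_n(1) = 1): leading coefficient (2n)!/(2^n (n!)^2) = 720/(8*36) = 5/2, so a_3 = 5/2. Work downward with a_k = (k+1)(k+2) a_{k+2} / ((k - 3)(k + 4)):
  a_1 = (2)(3)(5/2) / ((1 - 3)(1 + 4)) = 15/(-10) = -3/2
Hence P_3(x) = 5 x^3/2 - 3 x/2.

P_3(x); series = 5 x^3/2 - 3 x/2


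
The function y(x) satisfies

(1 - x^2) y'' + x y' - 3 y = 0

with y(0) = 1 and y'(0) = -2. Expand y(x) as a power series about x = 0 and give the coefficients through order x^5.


Ansatz: y(x) = sum_{n>=0} a_n x^n, so y'(x) = sum_{n>=1} n a_n x^(n-1) and y''(x) = sum_{n>=2} n(n-1) a_n x^(n-2).
Substitute into P(x) y'' + Q(x) y' + R(x) y = 0 with P(x) = 1 - x^2, Q(x) = x, R(x) = -3, and match powers of x.
Initial conditions: a_0 = 1, a_1 = -2.
Setting the coefficient of each power of x to zero and solving order by order (substituting the coefficients already found):
  x^0: 2 a_2 - 3 a_0 = 0  ->  2 a_2 = 3 a_0 = 3  ->  a_2 = 3/2
  x^1: 6 a_3 - 2 a_1 = 0  ->  6 a_3 = 2 a_1 = -4  ->  a_3 = -2/3
  x^2: 12 a_4 - 3 a_2 = 0  ->  12 a_4 = 3 a_2 = 9/2  ->  a_4 = 3/8
  x^3: 20 a_5 - 6 a_3 = 0  ->  20 a_5 = 6 a_3 = -4  ->  a_5 = -1/5
Truncated series: y(x) = 1 - 2 x + (3/2) x^2 - (2/3) x^3 + (3/8) x^4 - (1/5) x^5 + O(x^6).

a_0 = 1; a_1 = -2; a_2 = 3/2; a_3 = -2/3; a_4 = 3/8; a_5 = -1/5


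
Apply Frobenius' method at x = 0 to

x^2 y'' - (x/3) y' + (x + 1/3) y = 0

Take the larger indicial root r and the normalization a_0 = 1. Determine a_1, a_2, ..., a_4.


Write in Frobenius form y'' + (p(x)/x) y' + (q(x)/x^2) y = 0:
  p(x) = -1/3,  q(x) = x + 1/3.
Indicial equation: r(r-1) + (-1/3) r + (1/3) = 0 -> roots r_1 = 1, r_2 = 1/3.
Take r = r_1 = 1. Let y(x) = x^r sum_{n>=0} a_n x^n with a_0 = 1.
Substitute y = x^r sum a_n x^n and match x^{r+n}. The recurrence is
  D(n) a_n + 1 a_{n-1} = 0,  where D(n) = (r+n)(r+n-1) + (-1/3)(r+n) + (1/3).
  a_n = -1 / D(n) * a_{n-1}.
Since the indicial polynomial factors as (r - r_1)(r - r_2), D(n) = (r_1 + n - r_1)(r_1 + n - r_2) = n(n + 2/3).
Evaluating step by step (a_0 = 1):
  n = 1: D(1) = 1(1 + 2/3) = 5/3; numerator = -1(1) = -1; a_1 = (-1)/(5/3) = -3/5
  n = 2: D(2) = 2(2 + 2/3) = 16/3; numerator = -1(-3/5) = 3/5; a_2 = (3/5)/(16/3) = 9/80
  n = 3: D(3) = 3(3 + 2/3) = 11; numerator = -1(9/80) = -9/80; a_3 = (-9/80)/(11) = -9/880
  n = 4: D(4) = 4(4 + 2/3) = 56/3; numerator = -1(-9/880) = 9/880; a_4 = (9/880)/(56/3) = 27/49280

r = 1; a_0 = 1; a_1 = -3/5; a_2 = 9/80; a_3 = -9/880; a_4 = 27/49280


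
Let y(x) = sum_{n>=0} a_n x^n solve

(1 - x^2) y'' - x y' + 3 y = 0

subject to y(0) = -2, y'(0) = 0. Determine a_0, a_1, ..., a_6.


Ansatz: y(x) = sum_{n>=0} a_n x^n, so y'(x) = sum_{n>=1} n a_n x^(n-1) and y''(x) = sum_{n>=2} n(n-1) a_n x^(n-2).
Substitute into P(x) y'' + Q(x) y' + R(x) y = 0 with P(x) = 1 - x^2, Q(x) = -x, R(x) = 3, and match powers of x.
Initial conditions: a_0 = -2, a_1 = 0.
Setting the coefficient of each power of x to zero and solving order by order (substituting the coefficients already found):
  x^0: 2 a_2 + 3 a_0 = 0  ->  2 a_2 = -3 a_0 = 6  ->  a_2 = 3
  x^1: 6 a_3 + 2 a_1 = 0  ->  6 a_3 = -2 a_1 = 0  ->  a_3 = 0
  x^2: 12 a_4 - a_2 = 0  ->  12 a_4 = a_2 = 3  ->  a_4 = 1/4
  x^3: 20 a_5 - 6 a_3 = 0  ->  20 a_5 = 6 a_3 = 0  ->  a_5 = 0
  x^4: 30 a_6 - 13 a_4 = 0  ->  30 a_6 = 13 a_4 = 13/4  ->  a_6 = 13/120
Truncated series: y(x) = -2 + 3 x^2 + (1/4) x^4 + (13/120) x^6 + O(x^7).

a_0 = -2; a_1 = 0; a_2 = 3; a_3 = 0; a_4 = 1/4; a_5 = 0; a_6 = 13/120


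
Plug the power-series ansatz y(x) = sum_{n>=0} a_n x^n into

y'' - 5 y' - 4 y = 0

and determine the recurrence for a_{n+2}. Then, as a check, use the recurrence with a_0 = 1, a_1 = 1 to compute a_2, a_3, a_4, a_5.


Substitute y = sum_n a_n x^n.
y''(x) has coefficient (n+2)(n+1) a_{n+2} at x^n;
-5 y'(x) has coefficient -5 (n+1) a_{n+1} at x^n;
-4 y(x) has coefficient -4 a_n at x^n.
Matching x^n: (n+2)(n+1) a_{n+2} - 5 (n+1) a_{n+1} - 4 a_n = 0.
Thus a_{n+2} = [5 (n+1) a_{n+1} + 4 a_n] / ((n+1)(n+2)).

Check with a_0 = 1, a_1 = 1 (apply the recurrence for n = 0, 1, 2, 3): a_0 = 1, a_1 = 1, a_2 = 9/2, a_3 = 49/6, a_4 = 281/24, a_5 = 1601/120.

a_(n+2) = [5 (n+1) a_(n+1) + 4 a_n] / ((n+1)(n+2)); check: a_0 = 1, a_1 = 1, a_2 = 9/2, a_3 = 49/6, a_4 = 281/24, a_5 = 1601/120


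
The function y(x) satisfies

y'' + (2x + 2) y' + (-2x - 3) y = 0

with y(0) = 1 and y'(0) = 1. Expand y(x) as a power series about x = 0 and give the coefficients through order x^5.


Ansatz: y(x) = sum_{n>=0} a_n x^n, so y'(x) = sum_{n>=1} n a_n x^(n-1) and y''(x) = sum_{n>=2} n(n-1) a_n x^(n-2).
Substitute into P(x) y'' + Q(x) y' + R(x) y = 0 with P(x) = 1, Q(x) = 2x + 2, R(x) = -2x - 3, and match powers of x.
Initial conditions: a_0 = 1, a_1 = 1.
Setting the coefficient of each power of x to zero and solving order by order (substituting the coefficients already found):
  x^0: 2 a_2 + 2 a_1 - 3 a_0 = 0  ->  2 a_2 = -2 a_1 + 3 a_0 = 1  ->  a_2 = 1/2
  x^1: 6 a_3 + 4 a_2 - a_1 - 2 a_0 = 0  ->  6 a_3 = -4 a_2 + a_1 + 2 a_0 = 1  ->  a_3 = 1/6
  x^2: 12 a_4 + 6 a_3 + a_2 - 2 a_1 = 0  ->  12 a_4 = -6 a_3 - a_2 + 2 a_1 = 1/2  ->  a_4 = 1/24
  x^3: 20 a_5 + 8 a_4 + 3 a_3 - 2 a_2 = 0  ->  20 a_5 = -8 a_4 - 3 a_3 + 2 a_2 = 1/6  ->  a_5 = 1/120
Truncated series: y(x) = 1 + x + (1/2) x^2 + (1/6) x^3 + (1/24) x^4 + (1/120) x^5 + O(x^6).

a_0 = 1; a_1 = 1; a_2 = 1/2; a_3 = 1/6; a_4 = 1/24; a_5 = 1/120


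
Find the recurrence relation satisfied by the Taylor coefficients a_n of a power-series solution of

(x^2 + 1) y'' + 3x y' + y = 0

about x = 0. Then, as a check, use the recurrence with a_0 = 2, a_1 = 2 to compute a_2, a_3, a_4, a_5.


Substitute y = sum_n a_n x^n.
(1 + 1 x^2) y'' contributes (n+2)(n+1) a_{n+2} + n(n-1) a_n at x^n.
3 x y'(x) contributes 3 n a_n at x^n.
y(x) contributes 1 a_n at x^n.
Matching x^n: (n+2)(n+1) a_{n+2} + (n(n-1) + 3 n + 1) a_n = 0.
Thus a_{n+2} = (-n(n-1) - 3 n - 1) / ((n+1)(n+2)) * a_n.

Check with a_0 = 2, a_1 = 2 (apply the recurrence for n = 0, 1, 2, 3): a_0 = 2, a_1 = 2, a_2 = -1, a_3 = -4/3, a_4 = 3/4, a_5 = 16/15.

a_(n+2) = (-n(n-1) - 3 n - 1) / ((n+1)(n+2)) * a_n; check: a_0 = 2, a_1 = 2, a_2 = -1, a_3 = -4/3, a_4 = 3/4, a_5 = 16/15


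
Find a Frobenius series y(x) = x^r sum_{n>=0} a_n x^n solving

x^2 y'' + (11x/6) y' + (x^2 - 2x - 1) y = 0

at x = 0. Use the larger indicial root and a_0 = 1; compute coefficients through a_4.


Write in Frobenius form y'' + (p(x)/x) y' + (q(x)/x^2) y = 0:
  p(x) = 11/6,  q(x) = x^2 - 2x - 1.
Indicial equation: r(r-1) + (11/6) r + (-1) = 0 -> roots r_1 = 2/3, r_2 = -3/2.
Take r = r_1 = 2/3. Let y(x) = x^r sum_{n>=0} a_n x^n with a_0 = 1.
Substitute y = x^r sum a_n x^n and match x^{r+n}. The recurrence is
  D(n) a_n - 2 a_{n-1} + 1 a_{n-2} = 0,  where D(n) = (r+n)(r+n-1) + (11/6)(r+n) + (-1).
  a_n = [2 a_{n-1} - 1 a_{n-2}] / D(n).
Since the indicial polynomial factors as (r - r_1)(r - r_2), D(n) = (r_1 + n - r_1)(r_1 + n - r_2) = n(n + 13/6).
Evaluating step by step (a_0 = 1):
  n = 1: D(1) = 1(1 + 13/6) = 19/6; numerator = 2(1) = 2; a_1 = (2)/(19/6) = 12/19
  n = 2: D(2) = 2(2 + 13/6) = 25/3; numerator = 2(12/19) - 1(1) = 5/19; a_2 = (5/19)/(25/3) = 3/95
  n = 3: D(3) = 3(3 + 13/6) = 31/2; numerator = 2(3/95) - 1(12/19) = -54/95; a_3 = (-54/95)/(31/2) = -108/2945
  n = 4: D(4) = 4(4 + 13/6) = 74/3; numerator = 2(-108/2945) - 1(3/95) = -309/2945; a_4 = (-309/2945)/(74/3) = -927/217930

r = 2/3; a_0 = 1; a_1 = 12/19; a_2 = 3/95; a_3 = -108/2945; a_4 = -927/217930


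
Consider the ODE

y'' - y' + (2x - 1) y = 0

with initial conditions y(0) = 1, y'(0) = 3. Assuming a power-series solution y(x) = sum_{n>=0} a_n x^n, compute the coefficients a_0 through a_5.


Ansatz: y(x) = sum_{n>=0} a_n x^n, so y'(x) = sum_{n>=1} n a_n x^(n-1) and y''(x) = sum_{n>=2} n(n-1) a_n x^(n-2).
Substitute into P(x) y'' + Q(x) y' + R(x) y = 0 with P(x) = 1, Q(x) = -1, R(x) = 2x - 1, and match powers of x.
Initial conditions: a_0 = 1, a_1 = 3.
Setting the coefficient of each power of x to zero and solving order by order (substituting the coefficients already found):
  x^0: 2 a_2 - a_1 - a_0 = 0  ->  2 a_2 = a_1 + a_0 = 4  ->  a_2 = 2
  x^1: 6 a_3 - 2 a_2 - a_1 + 2 a_0 = 0  ->  6 a_3 = 2 a_2 + a_1 - 2 a_0 = 5  ->  a_3 = 5/6
  x^2: 12 a_4 - 3 a_3 - a_2 + 2 a_1 = 0  ->  12 a_4 = 3 a_3 + a_2 - 2 a_1 = -3/2  ->  a_4 = -1/8
  x^3: 20 a_5 - 4 a_4 - a_3 + 2 a_2 = 0  ->  20 a_5 = 4 a_4 + a_3 - 2 a_2 = -11/3  ->  a_5 = -11/60
Truncated series: y(x) = 1 + 3 x + 2 x^2 + (5/6) x^3 - (1/8) x^4 - (11/60) x^5 + O(x^6).

a_0 = 1; a_1 = 3; a_2 = 2; a_3 = 5/6; a_4 = -1/8; a_5 = -11/60


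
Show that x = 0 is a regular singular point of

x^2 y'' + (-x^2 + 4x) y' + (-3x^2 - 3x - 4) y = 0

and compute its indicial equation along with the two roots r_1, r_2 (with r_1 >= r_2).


Divide by x^2 to reach normal form y'' + P_1(x) y' + P_2(x) y = 0 with P_1(x) = -1 + 4/x and P_2(x) = -3 - 3/x - 4/x^2.
x = 0 is a singular point because the y'-coefficient -1 + 4/x has a pole at x = 0 and the y-coefficient -3 - 3/x - 4/x^2 has a pole at x = 0.
It is a regular singular point because x P_1(x) = p(x) = 4 - x and x^2 P_2(x) = q(x) = -3x^2 - 3x - 4 are polynomials, hence analytic at x = 0.
p(0) = 4,  q(0) = -4.
Indicial equation: r(r-1) + p(0) r + q(0) = 0, i.e. r^2 + (p(0) - 1) r + q(0) = 0, i.e. r^2 + 3 r - 4 = 0.
Discriminant: (3)^2 - 4(-4) = 25, so r = (-3 ± 5)/2.
Solving: r_1 = 1, r_2 = -4.

indicial: r^2 + 3 r - 4 = 0; roots r_1 = 1, r_2 = -4


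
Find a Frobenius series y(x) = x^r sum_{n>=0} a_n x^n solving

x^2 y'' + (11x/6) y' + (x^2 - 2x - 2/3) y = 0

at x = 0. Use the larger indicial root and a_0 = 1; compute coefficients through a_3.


Write in Frobenius form y'' + (p(x)/x) y' + (q(x)/x^2) y = 0:
  p(x) = 11/6,  q(x) = x^2 - 2x - 2/3.
Indicial equation: r(r-1) + (11/6) r + (-2/3) = 0 -> roots r_1 = 1/2, r_2 = -4/3.
Take r = r_1 = 1/2. Let y(x) = x^r sum_{n>=0} a_n x^n with a_0 = 1.
Substitute y = x^r sum a_n x^n and match x^{r+n}. The recurrence is
  D(n) a_n - 2 a_{n-1} + 1 a_{n-2} = 0,  where D(n) = (r+n)(r+n-1) + (11/6)(r+n) + (-2/3).
  a_n = [2 a_{n-1} - 1 a_{n-2}] / D(n).
Since the indicial polynomial factors as (r - r_1)(r - r_2), D(n) = (r_1 + n - r_1)(r_1 + n - r_2) = n(n + 11/6).
Evaluating step by step (a_0 = 1):
  n = 1: D(1) = 1(1 + 11/6) = 17/6; numerator = 2(1) = 2; a_1 = (2)/(17/6) = 12/17
  n = 2: D(2) = 2(2 + 11/6) = 23/3; numerator = 2(12/17) - 1(1) = 7/17; a_2 = (7/17)/(23/3) = 21/391
  n = 3: D(3) = 3(3 + 11/6) = 29/2; numerator = 2(21/391) - 1(12/17) = -234/391; a_3 = (-234/391)/(29/2) = -468/11339

r = 1/2; a_0 = 1; a_1 = 12/17; a_2 = 21/391; a_3 = -468/11339


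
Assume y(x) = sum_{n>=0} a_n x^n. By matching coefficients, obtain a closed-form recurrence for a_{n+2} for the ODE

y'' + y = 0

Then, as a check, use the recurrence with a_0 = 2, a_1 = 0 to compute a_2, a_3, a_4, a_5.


Substitute y = sum_n a_n x^n into y'' + (const) y = 0.
y''(x) = sum_{n>=0} (n+2)(n+1) a_{n+2} x^n.
The ODE becomes sum_n [(n+2)(n+1) a_{n+2} + 1 a_n] x^n = 0.
Setting each coefficient to zero gives the recurrence:
  (n+2)(n+1) a_{n+2} + 1 a_n = 0,
  a_{n+2} = -1 / ((n+1)(n+2)) a_n.

Check with a_0 = 2, a_1 = 0 (apply the recurrence for n = 0, 1, 2, 3): a_0 = 2, a_1 = 0, a_2 = -1, a_3 = 0, a_4 = 1/12, a_5 = 0.

a_{n+2} = -1/((n+1)(n+2)) * a_n; check: a_0 = 2, a_1 = 0, a_2 = -1, a_3 = 0, a_4 = 1/12, a_5 = 0


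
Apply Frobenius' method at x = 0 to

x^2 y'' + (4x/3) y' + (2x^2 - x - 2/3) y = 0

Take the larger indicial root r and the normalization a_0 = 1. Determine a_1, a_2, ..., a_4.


Write in Frobenius form y'' + (p(x)/x) y' + (q(x)/x^2) y = 0:
  p(x) = 4/3,  q(x) = 2x^2 - x - 2/3.
Indicial equation: r(r-1) + (4/3) r + (-2/3) = 0 -> roots r_1 = 2/3, r_2 = -1.
Take r = r_1 = 2/3. Let y(x) = x^r sum_{n>=0} a_n x^n with a_0 = 1.
Substitute y = x^r sum a_n x^n and match x^{r+n}. The recurrence is
  D(n) a_n - 1 a_{n-1} + 2 a_{n-2} = 0,  where D(n) = (r+n)(r+n-1) + (4/3)(r+n) + (-2/3).
  a_n = [1 a_{n-1} - 2 a_{n-2}] / D(n).
Since the indicial polynomial factors as (r - r_1)(r - r_2), D(n) = (r_1 + n - r_1)(r_1 + n - r_2) = n(n + 5/3).
Evaluating step by step (a_0 = 1):
  n = 1: D(1) = 1(1 + 5/3) = 8/3; numerator = 1(1) = 1; a_1 = (1)/(8/3) = 3/8
  n = 2: D(2) = 2(2 + 5/3) = 22/3; numerator = 1(3/8) - 2(1) = -13/8; a_2 = (-13/8)/(22/3) = -39/176
  n = 3: D(3) = 3(3 + 5/3) = 14; numerator = 1(-39/176) - 2(3/8) = -171/176; a_3 = (-171/176)/(14) = -171/2464
  n = 4: D(4) = 4(4 + 5/3) = 68/3; numerator = 1(-171/2464) - 2(-39/176) = 921/2464; a_4 = (921/2464)/(68/3) = 2763/167552

r = 2/3; a_0 = 1; a_1 = 3/8; a_2 = -39/176; a_3 = -171/2464; a_4 = 2763/167552


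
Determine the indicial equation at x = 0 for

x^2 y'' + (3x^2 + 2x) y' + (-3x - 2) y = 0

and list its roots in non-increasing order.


Divide by x^2 to reach normal form y'' + P_1(x) y' + P_2(x) y = 0 with P_1(x) = 3 + 2/x and P_2(x) = -3/x - 2/x^2.
x = 0 is a singular point because the y'-coefficient 3 + 2/x has a pole at x = 0 and the y-coefficient -3/x - 2/x^2 has a pole at x = 0.
It is a regular singular point because x P_1(x) = p(x) = 3x + 2 and x^2 P_2(x) = q(x) = -3x - 2 are polynomials, hence analytic at x = 0.
p(0) = 2,  q(0) = -2.
Indicial equation: r(r-1) + p(0) r + q(0) = 0, i.e. r^2 + (p(0) - 1) r + q(0) = 0, i.e. r^2 + 1 r - 2 = 0.
Discriminant: (1)^2 - 4(-2) = 9, so r = (-1 ± 3)/2.
Solving: r_1 = 1, r_2 = -2.

indicial: r^2 + 1 r - 2 = 0; roots r_1 = 1, r_2 = -2


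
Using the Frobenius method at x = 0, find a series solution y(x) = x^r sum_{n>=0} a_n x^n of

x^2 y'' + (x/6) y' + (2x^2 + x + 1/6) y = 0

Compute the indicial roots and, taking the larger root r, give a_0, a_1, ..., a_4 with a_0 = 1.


Write in Frobenius form y'' + (p(x)/x) y' + (q(x)/x^2) y = 0:
  p(x) = 1/6,  q(x) = 2x^2 + x + 1/6.
Indicial equation: r(r-1) + (1/6) r + (1/6) = 0 -> roots r_1 = 1/2, r_2 = 1/3.
Take r = r_1 = 1/2. Let y(x) = x^r sum_{n>=0} a_n x^n with a_0 = 1.
Substitute y = x^r sum a_n x^n and match x^{r+n}. The recurrence is
  D(n) a_n + 1 a_{n-1} + 2 a_{n-2} = 0,  where D(n) = (r+n)(r+n-1) + (1/6)(r+n) + (1/6).
  a_n = [-1 a_{n-1} - 2 a_{n-2}] / D(n).
Since the indicial polynomial factors as (r - r_1)(r - r_2), D(n) = (r_1 + n - r_1)(r_1 + n - r_2) = n(n + 1/6).
Evaluating step by step (a_0 = 1):
  n = 1: D(1) = 1(1 + 1/6) = 7/6; numerator = -1(1) = -1; a_1 = (-1)/(7/6) = -6/7
  n = 2: D(2) = 2(2 + 1/6) = 13/3; numerator = -1(-6/7) - 2(1) = -8/7; a_2 = (-8/7)/(13/3) = -24/91
  n = 3: D(3) = 3(3 + 1/6) = 19/2; numerator = -1(-24/91) - 2(-6/7) = 180/91; a_3 = (180/91)/(19/2) = 360/1729
  n = 4: D(4) = 4(4 + 1/6) = 50/3; numerator = -1(360/1729) - 2(-24/91) = 552/1729; a_4 = (552/1729)/(50/3) = 828/43225

r = 1/2; a_0 = 1; a_1 = -6/7; a_2 = -24/91; a_3 = 360/1729; a_4 = 828/43225


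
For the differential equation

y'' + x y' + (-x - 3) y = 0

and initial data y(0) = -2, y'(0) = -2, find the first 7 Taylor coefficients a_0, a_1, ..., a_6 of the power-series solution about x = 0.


Ansatz: y(x) = sum_{n>=0} a_n x^n, so y'(x) = sum_{n>=1} n a_n x^(n-1) and y''(x) = sum_{n>=2} n(n-1) a_n x^(n-2).
Substitute into P(x) y'' + Q(x) y' + R(x) y = 0 with P(x) = 1, Q(x) = x, R(x) = -x - 3, and match powers of x.
Initial conditions: a_0 = -2, a_1 = -2.
Setting the coefficient of each power of x to zero and solving order by order (substituting the coefficients already found):
  x^0: 2 a_2 - 3 a_0 = 0  ->  2 a_2 = 3 a_0 = -6  ->  a_2 = -3
  x^1: 6 a_3 - 2 a_1 - a_0 = 0  ->  6 a_3 = 2 a_1 + a_0 = -6  ->  a_3 = -1
  x^2: 12 a_4 - a_2 - a_1 = 0  ->  12 a_4 = a_2 + a_1 = -5  ->  a_4 = -5/12
  x^3: 20 a_5 - a_2 = 0  ->  20 a_5 = a_2 = -3  ->  a_5 = -3/20
  x^4: 30 a_6 + a_4 - a_3 = 0  ->  30 a_6 = -a_4 + a_3 = -7/12  ->  a_6 = -7/360
Truncated series: y(x) = -2 - 2 x - 3 x^2 - x^3 - (5/12) x^4 - (3/20) x^5 - (7/360) x^6 + O(x^7).

a_0 = -2; a_1 = -2; a_2 = -3; a_3 = -1; a_4 = -5/12; a_5 = -3/20; a_6 = -7/360


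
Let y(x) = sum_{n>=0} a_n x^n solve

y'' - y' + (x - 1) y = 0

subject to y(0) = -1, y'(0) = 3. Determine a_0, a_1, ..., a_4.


Ansatz: y(x) = sum_{n>=0} a_n x^n, so y'(x) = sum_{n>=1} n a_n x^(n-1) and y''(x) = sum_{n>=2} n(n-1) a_n x^(n-2).
Substitute into P(x) y'' + Q(x) y' + R(x) y = 0 with P(x) = 1, Q(x) = -1, R(x) = x - 1, and match powers of x.
Initial conditions: a_0 = -1, a_1 = 3.
Setting the coefficient of each power of x to zero and solving order by order (substituting the coefficients already found):
  x^0: 2 a_2 - a_1 - a_0 = 0  ->  2 a_2 = a_1 + a_0 = 2  ->  a_2 = 1
  x^1: 6 a_3 - 2 a_2 - a_1 + a_0 = 0  ->  6 a_3 = 2 a_2 + a_1 - a_0 = 6  ->  a_3 = 1
  x^2: 12 a_4 - 3 a_3 - a_2 + a_1 = 0  ->  12 a_4 = 3 a_3 + a_2 - a_1 = 1  ->  a_4 = 1/12
Truncated series: y(x) = -1 + 3 x + x^2 + x^3 + (1/12) x^4 + O(x^5).

a_0 = -1; a_1 = 3; a_2 = 1; a_3 = 1; a_4 = 1/12


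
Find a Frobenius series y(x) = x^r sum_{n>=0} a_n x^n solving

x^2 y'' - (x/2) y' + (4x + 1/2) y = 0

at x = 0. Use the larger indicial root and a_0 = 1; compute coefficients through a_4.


Write in Frobenius form y'' + (p(x)/x) y' + (q(x)/x^2) y = 0:
  p(x) = -1/2,  q(x) = 4x + 1/2.
Indicial equation: r(r-1) + (-1/2) r + (1/2) = 0 -> roots r_1 = 1, r_2 = 1/2.
Take r = r_1 = 1. Let y(x) = x^r sum_{n>=0} a_n x^n with a_0 = 1.
Substitute y = x^r sum a_n x^n and match x^{r+n}. The recurrence is
  D(n) a_n + 4 a_{n-1} = 0,  where D(n) = (r+n)(r+n-1) + (-1/2)(r+n) + (1/2).
  a_n = -4 / D(n) * a_{n-1}.
Since the indicial polynomial factors as (r - r_1)(r - r_2), D(n) = (r_1 + n - r_1)(r_1 + n - r_2) = n(n + 1/2).
Evaluating step by step (a_0 = 1):
  n = 1: D(1) = 1(1 + 1/2) = 3/2; numerator = -4(1) = -4; a_1 = (-4)/(3/2) = -8/3
  n = 2: D(2) = 2(2 + 1/2) = 5; numerator = -4(-8/3) = 32/3; a_2 = (32/3)/(5) = 32/15
  n = 3: D(3) = 3(3 + 1/2) = 21/2; numerator = -4(32/15) = -128/15; a_3 = (-128/15)/(21/2) = -256/315
  n = 4: D(4) = 4(4 + 1/2) = 18; numerator = -4(-256/315) = 1024/315; a_4 = (1024/315)/(18) = 512/2835

r = 1; a_0 = 1; a_1 = -8/3; a_2 = 32/15; a_3 = -256/315; a_4 = 512/2835


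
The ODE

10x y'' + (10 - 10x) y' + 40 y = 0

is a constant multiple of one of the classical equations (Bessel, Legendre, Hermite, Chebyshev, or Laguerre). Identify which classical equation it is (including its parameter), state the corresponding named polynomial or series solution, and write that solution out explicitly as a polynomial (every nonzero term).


All three coefficients share the factor 10; dividing through by 10 gives  x y'' + (1 - x) y' + 4 y = 0.
This matches the Laguerre equation x y'' + (1 - x) y' + n y = 0 with n = 4; the polynomial solution is L_4(x).
With y = sum_k a_k x^k, matching x^k gives (k+1)k a_{k+1} + (k+1) a_{k+1} - k a_k + n a_k = 0, i.e. (k+1)^2 a_{k+1} = (k - n) a_k = (k - 4) a_k. The right side vanishes at k = 4, so the series terminates at degree 4.
Standard normalization L_n(0) = 1 gives a_0 = 1. Work upward with a_{k+1} = (k - 4) a_k / (k+1)^2:
  a_1 = (0 - 4)(1) / 1^2 = -4/1 = -4
  a_2 = (1 - 4)(-4) / 2^2 = 12/4 = 3
  a_3 = (2 - 4)(3) / 3^2 = -6/9 = -2/3
  a_4 = (3 - 4)(-2/3) / 4^2 = (2/3)/16 = 1/24
Hence L_4(x) = x^4/24 - 2 x^3/3 + 3 x^2 - 4 x + 1.

L_4(x); series = x^4/24 - 2 x^3/3 + 3 x^2 - 4 x + 1


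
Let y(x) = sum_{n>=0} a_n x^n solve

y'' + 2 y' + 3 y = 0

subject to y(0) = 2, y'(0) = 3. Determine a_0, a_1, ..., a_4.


Ansatz: y(x) = sum_{n>=0} a_n x^n, so y'(x) = sum_{n>=1} n a_n x^(n-1) and y''(x) = sum_{n>=2} n(n-1) a_n x^(n-2).
Substitute into P(x) y'' + Q(x) y' + R(x) y = 0 with P(x) = 1, Q(x) = 2, R(x) = 3, and match powers of x.
Initial conditions: a_0 = 2, a_1 = 3.
Setting the coefficient of each power of x to zero and solving order by order (substituting the coefficients already found):
  x^0: 2 a_2 + 2 a_1 + 3 a_0 = 0  ->  2 a_2 = -2 a_1 - 3 a_0 = -12  ->  a_2 = -6
  x^1: 6 a_3 + 4 a_2 + 3 a_1 = 0  ->  6 a_3 = -4 a_2 - 3 a_1 = 15  ->  a_3 = 5/2
  x^2: 12 a_4 + 6 a_3 + 3 a_2 = 0  ->  12 a_4 = -6 a_3 - 3 a_2 = 3  ->  a_4 = 1/4
Truncated series: y(x) = 2 + 3 x - 6 x^2 + (5/2) x^3 + (1/4) x^4 + O(x^5).

a_0 = 2; a_1 = 3; a_2 = -6; a_3 = 5/2; a_4 = 1/4


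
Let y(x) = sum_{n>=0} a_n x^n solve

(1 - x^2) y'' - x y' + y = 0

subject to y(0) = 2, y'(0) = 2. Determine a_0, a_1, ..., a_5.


Ansatz: y(x) = sum_{n>=0} a_n x^n, so y'(x) = sum_{n>=1} n a_n x^(n-1) and y''(x) = sum_{n>=2} n(n-1) a_n x^(n-2).
Substitute into P(x) y'' + Q(x) y' + R(x) y = 0 with P(x) = 1 - x^2, Q(x) = -x, R(x) = 1, and match powers of x.
Initial conditions: a_0 = 2, a_1 = 2.
Setting the coefficient of each power of x to zero and solving order by order (substituting the coefficients already found):
  x^0: 2 a_2 + a_0 = 0  ->  2 a_2 = -a_0 = -2  ->  a_2 = -1
  x^1: 6 a_3 = 0  ->  a_3 = 0
  x^2: 12 a_4 - 3 a_2 = 0  ->  12 a_4 = 3 a_2 = -3  ->  a_4 = -1/4
  x^3: 20 a_5 - 8 a_3 = 0  ->  20 a_5 = 8 a_3 = 0  ->  a_5 = 0
Truncated series: y(x) = 2 + 2 x - x^2 - (1/4) x^4 + O(x^6).

a_0 = 2; a_1 = 2; a_2 = -1; a_3 = 0; a_4 = -1/4; a_5 = 0


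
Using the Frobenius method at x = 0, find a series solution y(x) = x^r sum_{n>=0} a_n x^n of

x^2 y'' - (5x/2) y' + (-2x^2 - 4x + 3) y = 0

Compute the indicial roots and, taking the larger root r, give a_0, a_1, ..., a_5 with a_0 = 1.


Write in Frobenius form y'' + (p(x)/x) y' + (q(x)/x^2) y = 0:
  p(x) = -5/2,  q(x) = -2x^2 - 4x + 3.
Indicial equation: r(r-1) + (-5/2) r + (3) = 0 -> roots r_1 = 2, r_2 = 3/2.
Take r = r_1 = 2. Let y(x) = x^r sum_{n>=0} a_n x^n with a_0 = 1.
Substitute y = x^r sum a_n x^n and match x^{r+n}. The recurrence is
  D(n) a_n - 4 a_{n-1} - 2 a_{n-2} = 0,  where D(n) = (r+n)(r+n-1) + (-5/2)(r+n) + (3).
  a_n = [4 a_{n-1} + 2 a_{n-2}] / D(n).
Since the indicial polynomial factors as (r - r_1)(r - r_2), D(n) = (r_1 + n - r_1)(r_1 + n - r_2) = n(n + 1/2).
Evaluating step by step (a_0 = 1):
  n = 1: D(1) = 1(1 + 1/2) = 3/2; numerator = 4(1) = 4; a_1 = (4)/(3/2) = 8/3
  n = 2: D(2) = 2(2 + 1/2) = 5; numerator = 4(8/3) + 2(1) = 38/3; a_2 = (38/3)/(5) = 38/15
  n = 3: D(3) = 3(3 + 1/2) = 21/2; numerator = 4(38/15) + 2(8/3) = 232/15; a_3 = (232/15)/(21/2) = 464/315
  n = 4: D(4) = 4(4 + 1/2) = 18; numerator = 4(464/315) + 2(38/15) = 3452/315; a_4 = (3452/315)/(18) = 1726/2835
  n = 5: D(5) = 5(5 + 1/2) = 55/2; numerator = 4(1726/2835) + 2(464/315) = 15256/2835; a_5 = (15256/2835)/(55/2) = 30512/155925

r = 2; a_0 = 1; a_1 = 8/3; a_2 = 38/15; a_3 = 464/315; a_4 = 1726/2835; a_5 = 30512/155925


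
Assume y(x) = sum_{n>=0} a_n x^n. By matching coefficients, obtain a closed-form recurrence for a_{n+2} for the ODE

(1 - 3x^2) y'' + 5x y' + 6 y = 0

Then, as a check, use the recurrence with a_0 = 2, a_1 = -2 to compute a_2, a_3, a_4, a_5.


Substitute y = sum_n a_n x^n.
(1 - 3 x^2) y'' contributes (n+2)(n+1) a_{n+2} - 3 n(n-1) a_n at x^n.
5 x y'(x) contributes 5 n a_n at x^n.
6 y(x) contributes 6 a_n at x^n.
Matching x^n: (n+2)(n+1) a_{n+2} + (-3 n(n-1) + 5 n + 6) a_n = 0.
Thus a_{n+2} = (3 n(n-1) - 5 n - 6) / ((n+1)(n+2)) * a_n.

Check with a_0 = 2, a_1 = -2 (apply the recurrence for n = 0, 1, 2, 3): a_0 = 2, a_1 = -2, a_2 = -6, a_3 = 11/3, a_4 = 5, a_5 = -11/20.

a_(n+2) = (3 n(n-1) - 5 n - 6) / ((n+1)(n+2)) * a_n; check: a_0 = 2, a_1 = -2, a_2 = -6, a_3 = 11/3, a_4 = 5, a_5 = -11/20


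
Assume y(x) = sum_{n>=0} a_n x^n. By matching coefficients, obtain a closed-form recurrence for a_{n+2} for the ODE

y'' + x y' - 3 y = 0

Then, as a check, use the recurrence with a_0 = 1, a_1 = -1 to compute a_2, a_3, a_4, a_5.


Substitute y = sum_n a_n x^n.
y''(x) has coefficient (n+2)(n+1) a_{n+2} at x^n;
x y'(x) has coefficient n a_n at x^n (shift);
-3 y(x) has coefficient -3 a_n at x^n.
Matching x^n: (n+2)(n+1) a_{n+2} + (n - 3) a_n = 0.
Thus a_{n+2} = (-n + 3) / ((n+1)(n+2)) * a_n.

Check with a_0 = 1, a_1 = -1 (apply the recurrence for n = 0, 1, 2, 3): a_0 = 1, a_1 = -1, a_2 = 3/2, a_3 = -1/3, a_4 = 1/8, a_5 = 0.

a_(n+2) = (-n + 3) / ((n+1)(n+2)) * a_n; check: a_0 = 1, a_1 = -1, a_2 = 3/2, a_3 = -1/3, a_4 = 1/8, a_5 = 0


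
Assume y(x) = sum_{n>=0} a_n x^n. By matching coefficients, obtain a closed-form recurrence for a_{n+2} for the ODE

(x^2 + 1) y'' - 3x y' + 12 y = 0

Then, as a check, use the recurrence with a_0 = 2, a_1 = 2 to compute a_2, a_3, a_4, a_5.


Substitute y = sum_n a_n x^n.
(1 + 1 x^2) y'' contributes (n+2)(n+1) a_{n+2} + n(n-1) a_n at x^n.
-3 x y'(x) contributes -3 n a_n at x^n.
12 y(x) contributes 12 a_n at x^n.
Matching x^n: (n+2)(n+1) a_{n+2} + (n(n-1) - 3 n + 12) a_n = 0.
Thus a_{n+2} = (-n(n-1) + 3 n - 12) / ((n+1)(n+2)) * a_n.

Check with a_0 = 2, a_1 = 2 (apply the recurrence for n = 0, 1, 2, 3): a_0 = 2, a_1 = 2, a_2 = -12, a_3 = -3, a_4 = 8, a_5 = 27/20.

a_(n+2) = (-n(n-1) + 3 n - 12) / ((n+1)(n+2)) * a_n; check: a_0 = 2, a_1 = 2, a_2 = -12, a_3 = -3, a_4 = 8, a_5 = 27/20


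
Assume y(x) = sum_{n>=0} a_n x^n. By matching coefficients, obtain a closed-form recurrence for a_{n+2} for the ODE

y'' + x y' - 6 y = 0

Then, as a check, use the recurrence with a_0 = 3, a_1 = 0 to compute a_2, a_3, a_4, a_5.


Substitute y = sum_n a_n x^n.
y''(x) has coefficient (n+2)(n+1) a_{n+2} at x^n;
x y'(x) has coefficient n a_n at x^n (shift);
-6 y(x) has coefficient -6 a_n at x^n.
Matching x^n: (n+2)(n+1) a_{n+2} + (n - 6) a_n = 0.
Thus a_{n+2} = (-n + 6) / ((n+1)(n+2)) * a_n.

Check with a_0 = 3, a_1 = 0 (apply the recurrence for n = 0, 1, 2, 3): a_0 = 3, a_1 = 0, a_2 = 9, a_3 = 0, a_4 = 3, a_5 = 0.

a_(n+2) = (-n + 6) / ((n+1)(n+2)) * a_n; check: a_0 = 3, a_1 = 0, a_2 = 9, a_3 = 0, a_4 = 3, a_5 = 0


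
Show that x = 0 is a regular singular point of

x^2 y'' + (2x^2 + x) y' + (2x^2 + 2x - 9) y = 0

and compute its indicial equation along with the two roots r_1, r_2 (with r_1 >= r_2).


Divide by x^2 to reach normal form y'' + P_1(x) y' + P_2(x) y = 0 with P_1(x) = 2 + 1/x and P_2(x) = 2 + 2/x - 9/x^2.
x = 0 is a singular point because the y'-coefficient 2 + 1/x has a pole at x = 0 and the y-coefficient 2 + 2/x - 9/x^2 has a pole at x = 0.
It is a regular singular point because x P_1(x) = p(x) = 2x + 1 and x^2 P_2(x) = q(x) = 2x^2 + 2x - 9 are polynomials, hence analytic at x = 0.
p(0) = 1,  q(0) = -9.
Indicial equation: r(r-1) + p(0) r + q(0) = 0, i.e. r^2 + (p(0) - 1) r + q(0) = 0, i.e. r^2 - 9 = 0.
Discriminant: (0)^2 - 4(-9) = 36, so r = (0 ± 6)/2.
Solving: r_1 = 3, r_2 = -3.

indicial: r^2 - 9 = 0; roots r_1 = 3, r_2 = -3


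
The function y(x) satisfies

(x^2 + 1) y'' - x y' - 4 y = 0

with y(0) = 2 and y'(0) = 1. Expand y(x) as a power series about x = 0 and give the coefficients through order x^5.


Ansatz: y(x) = sum_{n>=0} a_n x^n, so y'(x) = sum_{n>=1} n a_n x^(n-1) and y''(x) = sum_{n>=2} n(n-1) a_n x^(n-2).
Substitute into P(x) y'' + Q(x) y' + R(x) y = 0 with P(x) = x^2 + 1, Q(x) = -x, R(x) = -4, and match powers of x.
Initial conditions: a_0 = 2, a_1 = 1.
Setting the coefficient of each power of x to zero and solving order by order (substituting the coefficients already found):
  x^0: 2 a_2 - 4 a_0 = 0  ->  2 a_2 = 4 a_0 = 8  ->  a_2 = 4
  x^1: 6 a_3 - 5 a_1 = 0  ->  6 a_3 = 5 a_1 = 5  ->  a_3 = 5/6
  x^2: 12 a_4 - 4 a_2 = 0  ->  12 a_4 = 4 a_2 = 16  ->  a_4 = 4/3
  x^3: 20 a_5 - a_3 = 0  ->  20 a_5 = a_3 = 5/6  ->  a_5 = 1/24
Truncated series: y(x) = 2 + x + 4 x^2 + (5/6) x^3 + (4/3) x^4 + (1/24) x^5 + O(x^6).

a_0 = 2; a_1 = 1; a_2 = 4; a_3 = 5/6; a_4 = 4/3; a_5 = 1/24


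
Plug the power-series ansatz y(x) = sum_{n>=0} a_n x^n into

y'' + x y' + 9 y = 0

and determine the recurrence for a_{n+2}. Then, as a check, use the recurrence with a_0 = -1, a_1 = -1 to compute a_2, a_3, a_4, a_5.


Substitute y = sum_n a_n x^n.
y''(x) has coefficient (n+2)(n+1) a_{n+2} at x^n;
x y'(x) has coefficient n a_n at x^n (shift);
9 y(x) has coefficient 9 a_n at x^n.
Matching x^n: (n+2)(n+1) a_{n+2} + (n + 9) a_n = 0.
Thus a_{n+2} = (-n - 9) / ((n+1)(n+2)) * a_n.

Check with a_0 = -1, a_1 = -1 (apply the recurrence for n = 0, 1, 2, 3): a_0 = -1, a_1 = -1, a_2 = 9/2, a_3 = 5/3, a_4 = -33/8, a_5 = -1.

a_(n+2) = (-n - 9) / ((n+1)(n+2)) * a_n; check: a_0 = -1, a_1 = -1, a_2 = 9/2, a_3 = 5/3, a_4 = -33/8, a_5 = -1


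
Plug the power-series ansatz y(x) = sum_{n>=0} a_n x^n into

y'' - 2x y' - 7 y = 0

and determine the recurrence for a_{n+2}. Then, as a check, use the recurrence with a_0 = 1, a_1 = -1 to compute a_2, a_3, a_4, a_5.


Substitute y = sum_n a_n x^n.
y''(x) has coefficient (n+2)(n+1) a_{n+2} at x^n;
-2 x y'(x) has coefficient -2 n a_n at x^n (shift);
-7 y(x) has coefficient -7 a_n at x^n.
Matching x^n: (n+2)(n+1) a_{n+2} + (-2n - 7) a_n = 0.
Thus a_{n+2} = (2n + 7) / ((n+1)(n+2)) * a_n.

Check with a_0 = 1, a_1 = -1 (apply the recurrence for n = 0, 1, 2, 3): a_0 = 1, a_1 = -1, a_2 = 7/2, a_3 = -3/2, a_4 = 77/24, a_5 = -39/40.

a_(n+2) = (2n + 7) / ((n+1)(n+2)) * a_n; check: a_0 = 1, a_1 = -1, a_2 = 7/2, a_3 = -3/2, a_4 = 77/24, a_5 = -39/40


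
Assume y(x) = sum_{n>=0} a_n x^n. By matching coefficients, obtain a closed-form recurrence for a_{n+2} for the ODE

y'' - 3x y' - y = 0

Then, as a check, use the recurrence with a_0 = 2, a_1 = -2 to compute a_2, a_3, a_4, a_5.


Substitute y = sum_n a_n x^n.
y''(x) has coefficient (n+2)(n+1) a_{n+2} at x^n;
-3 x y'(x) has coefficient -3 n a_n at x^n (shift);
-y(x) has coefficient -1 a_n at x^n.
Matching x^n: (n+2)(n+1) a_{n+2} + (-3n - 1) a_n = 0.
Thus a_{n+2} = (3n + 1) / ((n+1)(n+2)) * a_n.

Check with a_0 = 2, a_1 = -2 (apply the recurrence for n = 0, 1, 2, 3): a_0 = 2, a_1 = -2, a_2 = 1, a_3 = -4/3, a_4 = 7/12, a_5 = -2/3.

a_(n+2) = (3n + 1) / ((n+1)(n+2)) * a_n; check: a_0 = 2, a_1 = -2, a_2 = 1, a_3 = -4/3, a_4 = 7/12, a_5 = -2/3


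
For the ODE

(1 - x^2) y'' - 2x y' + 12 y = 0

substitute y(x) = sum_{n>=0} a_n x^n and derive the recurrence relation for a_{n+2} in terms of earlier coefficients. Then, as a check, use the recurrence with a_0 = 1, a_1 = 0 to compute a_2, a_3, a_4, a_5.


Substitute y = sum_n a_n x^n.
(1 - 1 x^2) y'' contributes (n+2)(n+1) a_{n+2} - n(n-1) a_n at x^n.
-2 x y'(x) contributes -2 n a_n at x^n.
12 y(x) contributes 12 a_n at x^n.
Matching x^n: (n+2)(n+1) a_{n+2} + (-n(n-1) - 2 n + 12) a_n = 0.
Thus a_{n+2} = (n(n-1) + 2 n - 12) / ((n+1)(n+2)) * a_n.

Check with a_0 = 1, a_1 = 0 (apply the recurrence for n = 0, 1, 2, 3): a_0 = 1, a_1 = 0, a_2 = -6, a_3 = 0, a_4 = 3, a_5 = 0.

a_(n+2) = (n(n-1) + 2 n - 12) / ((n+1)(n+2)) * a_n; check: a_0 = 1, a_1 = 0, a_2 = -6, a_3 = 0, a_4 = 3, a_5 = 0
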